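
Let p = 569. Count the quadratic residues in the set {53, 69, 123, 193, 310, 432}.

1

(53/569) = -1 → non-residue.
(69/569) = +1 → QR.
(123/569) = -1 → non-residue.
(193/569) = -1 → non-residue.
(310/569) = -1 → non-residue.
(432/569) = -1 → non-residue.
Total quadratic residues among the 6: 1.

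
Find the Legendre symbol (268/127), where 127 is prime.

Euler's criterion: (268/127) ≡ 14^63 (mod 127).
14^2 ≡ 69 (mod 127)
14^4 ≡ 62 (mod 127)
14^8 ≡ 34 (mod 127)
14^16 ≡ 13 (mod 127)
14^32 ≡ 42 (mod 127)
14^63 = 14^(32+16+8+4+2+1) ≡ 126 (mod 127).
Result is 126 ≡ −1, so (268/127) = −1.

-1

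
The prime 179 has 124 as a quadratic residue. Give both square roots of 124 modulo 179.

53, 126

Since 179 ≡ 3 (mod 4), a square root of 124 is 124^((179+1)/4) = 124^45 mod 179.
Repeated squaring: 124^2≡161, 124^4≡145, 124^8≡82, 124^16≡101, 124^32≡177 (mod 179).
124^45 = 124^(32+8+4+1) ≡ 126 (mod 179).
Check: 126² = 15876 ≡ 124 (mod 179). The two roots are 53 and 126.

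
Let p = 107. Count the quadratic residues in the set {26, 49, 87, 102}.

3

(26/107) = -1 → non-residue.
(49/107) = +1 → QR.
(87/107) = +1 → QR.
(102/107) = +1 → QR.
Total quadratic residues among the 4: 3.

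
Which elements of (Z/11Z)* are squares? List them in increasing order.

1 3 4 5 9

Square k = 1,…,5 (k and 11−k give the same square):
1²=1, 2²=4, 3²=9, 4²≡5, 5²≡3 (mod 11).
So the quadratic residues mod 11 are {1, 3, 4, 5, 9}.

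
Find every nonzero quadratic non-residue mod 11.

Square k = 1,…,5 (k and 11−k give the same square):
1²=1, 2²=4, 3²=9, 4²≡5, 5²≡3 (mod 11).
The residues are {1, 3, 4, 5, 9}; the non-residues are the remaining 5 nonzero classes.

2 6 7 8 10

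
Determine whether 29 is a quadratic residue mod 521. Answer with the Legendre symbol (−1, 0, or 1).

Euler's criterion: (29/521) ≡ 29^260 (mod 521).
29^2 ≡ 320 (mod 521)
29^4 ≡ 284 (mod 521)
29^8 ≡ 422 (mod 521)
29^16 ≡ 423 (mod 521)
29^32 ≡ 226 (mod 521)
29^64 ≡ 18 (mod 521)
29^128 ≡ 324 (mod 521)
29^256 ≡ 255 (mod 521)
29^260 = 29^(256+4) ≡ 1 (mod 521).
Result is 1, so (29/521) = 1.

1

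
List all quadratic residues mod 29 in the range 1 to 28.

Square k = 1,…,14 (k and 29−k give the same square):
1²=1, 2²=4, 3²=9, 4²=16, 5²=25, 6²≡7, 7²≡20, 8²≡6, 9²≡23, 10²≡13, 11²≡5, 12²≡28, 13²≡24, 14²≡22 (mod 29).
So the quadratic residues mod 29 are {1, 4, 5, 6, 7, 9, 13, 16, 20, 22, 23, 24, 25, 28}.

1,4,5,6,7,9,13,16,20,22,23,24,25,28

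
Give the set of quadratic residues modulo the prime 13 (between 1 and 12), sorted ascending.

1, 3, 4, 9, 10, 12

Square k = 1,…,6 (k and 13−k give the same square):
1²=1, 2²=4, 3²=9, 4²≡3, 5²≡12, 6²≡10 (mod 13).
So the quadratic residues mod 13 are {1, 3, 4, 9, 10, 12}.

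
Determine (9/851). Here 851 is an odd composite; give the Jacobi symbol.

Reciprocity: 9 ≡ 1 and 851 ≡ 3 (mod 4), so (9/851) = +(851/9).
Reduce top mod 9: now compute (5/9).
Reciprocity: 5 ≡ 1 and 9 ≡ 1 (mod 4), so (5/9) = +(9/5).
Reduce top mod 5: now compute (4/5).
Pull out 2^2: since 5 ≡ 5 (mod 8), (2/5) = -1, so (2/5)^2 = +1.
Reached (1/5) = 1. Collecting the sign flips along the way, the symbol is +1.

1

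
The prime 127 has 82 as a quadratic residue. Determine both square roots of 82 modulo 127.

35, 92

Since 127 ≡ 3 (mod 4), a square root of 82 is 82^((127+1)/4) = 82^32 mod 127.
Repeated squaring: 82^2≡120, 82^4≡49, 82^8≡115, 82^16≡17, 82^32≡35 (mod 127).
82^32 = 82^(32) ≡ 35 (mod 127).
Check: 35² = 1225 ≡ 82 (mod 127). The two roots are 35 and 92.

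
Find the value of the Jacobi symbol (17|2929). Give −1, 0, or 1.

Reciprocity: 17 ≡ 1 and 2929 ≡ 1 (mod 4), so (17/2929) = +(2929/17).
Reduce top mod 17: now compute (5/17).
Reciprocity: 5 ≡ 1 and 17 ≡ 1 (mod 4), so (5/17) = +(17/5).
Reduce top mod 5: now compute (2/5).
Pull out 2: since 5 ≡ 5 (mod 8), (2/5) = -1.
Reached (1/5) = 1. Collecting the sign flips along the way, the symbol is -1.

-1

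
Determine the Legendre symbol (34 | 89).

1

Pull out 2: since 89 ≡ 1 (mod 8), (2/89) = +1.
Reciprocity: 17 ≡ 1 and 89 ≡ 1 (mod 4), so (17/89) = +(89/17).
Reduce top mod 17: now compute (4/17).
Pull out 2^2: since 17 ≡ 1 (mod 8), (2/17) = +1, so (2/17)^2 = +1.
Reached (1/17) = 1. Collecting the sign flips along the way, the symbol is +1.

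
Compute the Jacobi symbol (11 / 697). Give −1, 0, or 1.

Reciprocity: 11 ≡ 3 and 697 ≡ 1 (mod 4), so (11/697) = +(697/11).
Reduce top mod 11: now compute (4/11).
Pull out 2^2: since 11 ≡ 3 (mod 8), (2/11) = -1, so (2/11)^2 = +1.
Reached (1/11) = 1. Collecting the sign flips along the way, the symbol is +1.

1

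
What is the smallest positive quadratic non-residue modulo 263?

5

(2/263) = +1, so 2 is a residue.
(3/263) = +1, so 3 is a residue.
(4/263) = +1, so 4 is a residue.
(5/263) = −1, so 5 is the smallest positive non-residue mod 263.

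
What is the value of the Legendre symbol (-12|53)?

-1

Euler's criterion: (-12/53) ≡ 41^26 (mod 53).
41^2 ≡ 38 (mod 53)
41^4 ≡ 13 (mod 53)
41^8 ≡ 10 (mod 53)
41^16 ≡ 47 (mod 53)
41^26 = 41^(16+8+2) ≡ 52 (mod 53).
Result is 52 ≡ −1, so (-12/53) = −1.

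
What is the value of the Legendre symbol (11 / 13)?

Reciprocity: 11 ≡ 3 and 13 ≡ 1 (mod 4), so (11/13) = +(13/11).
Reduce top mod 11: now compute (2/11).
Pull out 2: since 11 ≡ 3 (mod 8), (2/11) = -1.
Reached (1/11) = 1. Collecting the sign flips along the way, the symbol is -1.

-1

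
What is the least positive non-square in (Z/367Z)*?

(2/367) = +1, so 2 is a residue.
(3/367) = −1, so 3 is the smallest positive non-residue mod 367.

3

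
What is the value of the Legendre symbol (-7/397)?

First reduce: -7 ≡ 390 (mod 397).
Pull out 2: since 397 ≡ 5 (mod 8), (2/397) = -1.
Reciprocity: 195 ≡ 3 and 397 ≡ 1 (mod 4), so (195/397) = +(397/195).
Reduce top mod 195: now compute (7/195).
Reciprocity: 7 ≡ 3 and 195 ≡ 3 (mod 4), so (7/195) = −(195/7).
Reduce top mod 7: now compute (6/7).
Pull out 2: since 7 ≡ 7 (mod 8), (2/7) = +1.
Reciprocity: 3 ≡ 3 and 7 ≡ 3 (mod 4), so (3/7) = −(7/3).
Reduce top mod 3: now compute (1/3).
Reached (1/3) = 1. Collecting the sign flips along the way, the symbol is -1.

-1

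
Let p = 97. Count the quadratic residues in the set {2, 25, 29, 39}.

2

(2/97) = +1 → QR.
(25/97) = +1 → QR.
(29/97) = -1 → non-residue.
(39/97) = -1 → non-residue.
Total quadratic residues among the 4: 2.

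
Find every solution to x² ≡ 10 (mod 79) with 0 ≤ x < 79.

22, 57

Since 79 ≡ 3 (mod 4), a square root of 10 is 10^((79+1)/4) = 10^20 mod 79.
Repeated squaring: 10^2≡21, 10^4≡46, 10^8≡62, 10^16≡52 (mod 79).
10^20 = 10^(16+4) ≡ 22 (mod 79).
Check: 22² = 484 ≡ 10 (mod 79). The two roots are 22 and 57.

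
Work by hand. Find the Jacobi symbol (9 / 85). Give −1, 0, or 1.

1

Reciprocity: 9 ≡ 1 and 85 ≡ 1 (mod 4), so (9/85) = +(85/9).
Reduce top mod 9: now compute (4/9).
Pull out 2^2: since 9 ≡ 1 (mod 8), (2/9) = +1, so (2/9)^2 = +1.
Reached (1/9) = 1. Collecting the sign flips along the way, the symbol is +1.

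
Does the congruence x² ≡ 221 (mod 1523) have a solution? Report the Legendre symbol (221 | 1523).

Reciprocity: 221 ≡ 1 and 1523 ≡ 3 (mod 4), so (221/1523) = +(1523/221).
Reduce top mod 221: now compute (197/221).
Reciprocity: 197 ≡ 1 and 221 ≡ 1 (mod 4), so (197/221) = +(221/197).
Reduce top mod 197: now compute (24/197).
Pull out 2^3: since 197 ≡ 5 (mod 8), (2/197) = -1, so (2/197)^3 = -1.
Reciprocity: 3 ≡ 3 and 197 ≡ 1 (mod 4), so (3/197) = +(197/3).
Reduce top mod 3: now compute (2/3).
Pull out 2: since 3 ≡ 3 (mod 8), (2/3) = -1.
Reached (1/3) = 1. Collecting the sign flips along the way, the symbol is +1.

1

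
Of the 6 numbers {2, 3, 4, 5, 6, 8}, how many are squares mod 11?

3

(2/11) = -1 → non-residue.
(3/11) = +1 → QR.
(4/11) = +1 → QR.
(5/11) = +1 → QR.
(6/11) = -1 → non-residue.
(8/11) = -1 → non-residue.
Total quadratic residues among the 6: 3.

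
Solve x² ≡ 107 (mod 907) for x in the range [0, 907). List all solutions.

Since 907 ≡ 3 (mod 4), a square root of 107 is 107^((907+1)/4) = 107^227 mod 907.
Repeated squaring: 107^2≡565, 107^4≡868, 107^8≡614, 107^16≡591, 107^32≡86, 107^64≡140, 107^128≡553 (mod 907).
107^227 = 107^(128+64+32+2+1) ≡ 739 (mod 907).
Check: 739² = 546121 ≡ 107 (mod 907). The two roots are 168 and 739.

168, 739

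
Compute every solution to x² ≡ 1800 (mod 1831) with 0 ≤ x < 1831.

430, 1401

Since 1831 ≡ 3 (mod 4), a square root of 1800 is 1800^((1831+1)/4) = 1800^458 mod 1831.
Repeated squaring: 1800^2≡961, 1800^4≡697, 1800^8≡594, 1800^16≡1284, 1800^32≡756, 1800^64≡264, 1800^128≡118, 1800^256≡1107 (mod 1831).
1800^458 = 1800^(256+128+64+8+2) ≡ 1401 (mod 1831).
Check: 1401² = 1962801 ≡ 1800 (mod 1831). The two roots are 430 and 1401.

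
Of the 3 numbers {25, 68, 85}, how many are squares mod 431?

(25/431) = +1 → QR.
(68/431) = -1 → non-residue.
(85/431) = -1 → non-residue.
Total quadratic residues among the 3: 1.

1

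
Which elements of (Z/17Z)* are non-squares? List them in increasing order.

3, 5, 6, 7, 10, 11, 12, 14

Square k = 1,…,8 (k and 17−k give the same square):
1²=1, 2²=4, 3²=9, 4²=16, 5²≡8, 6²≡2, 7²≡15, 8²≡13 (mod 17).
The residues are {1, 2, 4, 8, 9, 13, 15, 16}; the non-residues are the remaining 8 nonzero classes.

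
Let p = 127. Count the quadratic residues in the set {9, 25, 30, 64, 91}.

(9/127) = +1 → QR.
(25/127) = +1 → QR.
(30/127) = +1 → QR.
(64/127) = +1 → QR.
(91/127) = -1 → non-residue.
Total quadratic residues among the 5: 4.

4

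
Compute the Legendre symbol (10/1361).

1

Pull out 2: since 1361 ≡ 1 (mod 8), (2/1361) = +1.
Reciprocity: 5 ≡ 1 and 1361 ≡ 1 (mod 4), so (5/1361) = +(1361/5).
Reduce top mod 5: now compute (1/5).
Reached (1/5) = 1. Collecting the sign flips along the way, the symbol is +1.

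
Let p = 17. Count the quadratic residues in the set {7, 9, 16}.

(7/17) = -1 → non-residue.
(9/17) = +1 → QR.
(16/17) = +1 → QR.
Total quadratic residues among the 3: 2.

2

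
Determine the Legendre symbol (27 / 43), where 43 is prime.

-1

Euler's criterion: (27/43) ≡ 27^21 (mod 43).
27^2 ≡ 41 (mod 43)
27^4 ≡ 4 (mod 43)
27^8 ≡ 16 (mod 43)
27^16 ≡ 41 (mod 43)
27^21 = 27^(16+4+1) ≡ 42 (mod 43).
Result is 42 ≡ −1, so (27/43) = −1.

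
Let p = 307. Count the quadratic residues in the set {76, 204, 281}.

(76/307) = +1 → QR.
(204/307) = -1 → non-residue.
(281/307) = -1 → non-residue.
Total quadratic residues among the 3: 1.

1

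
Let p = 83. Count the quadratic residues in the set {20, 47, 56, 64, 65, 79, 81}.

3

(20/83) = -1 → non-residue.
(47/83) = -1 → non-residue.
(56/83) = -1 → non-residue.
(64/83) = +1 → QR.
(65/83) = +1 → QR.
(79/83) = -1 → non-residue.
(81/83) = +1 → QR.
Total quadratic residues among the 7: 3.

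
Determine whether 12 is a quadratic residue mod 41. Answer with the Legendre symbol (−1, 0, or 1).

Euler's criterion: (12/41) ≡ 12^20 (mod 41).
12^2 ≡ 21 (mod 41)
12^4 ≡ 31 (mod 41)
12^8 ≡ 18 (mod 41)
12^16 ≡ 37 (mod 41)
12^20 = 12^(16+4) ≡ 40 (mod 41).
Result is 40 ≡ −1, so (12/41) = −1.

-1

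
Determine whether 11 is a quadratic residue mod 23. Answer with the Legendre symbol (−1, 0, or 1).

Euler's criterion: (11/23) ≡ 11^11 (mod 23).
11^2 ≡ 6 (mod 23)
11^4 ≡ 13 (mod 23)
11^8 ≡ 8 (mod 23)
11^11 = 11^(8+2+1) ≡ 22 (mod 23).
Result is 22 ≡ −1, so (11/23) = −1.

-1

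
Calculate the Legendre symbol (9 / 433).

1

Euler's criterion: (9/433) ≡ 9^216 (mod 433).
9^2 ≡ 81 (mod 433)
9^4 ≡ 66 (mod 433)
9^8 ≡ 26 (mod 433)
9^16 ≡ 243 (mod 433)
9^32 ≡ 161 (mod 433)
9^64 ≡ 374 (mod 433)
9^128 ≡ 17 (mod 433)
9^216 = 9^(128+64+16+8) ≡ 1 (mod 433).
Result is 1, so (9/433) = 1.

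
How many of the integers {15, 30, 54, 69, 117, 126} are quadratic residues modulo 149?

(15/149) = -1 → non-residue.
(30/149) = +1 → QR.
(54/149) = +1 → QR.
(69/149) = +1 → QR.
(117/149) = -1 → non-residue.
(126/149) = -1 → non-residue.
Total quadratic residues among the 6: 3.

3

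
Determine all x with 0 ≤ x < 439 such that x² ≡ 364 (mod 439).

Since 439 ≡ 3 (mod 4), a square root of 364 is 364^((439+1)/4) = 364^110 mod 439.
Repeated squaring: 364^2≡357, 364^4≡139, 364^8≡5, 364^16≡25, 364^32≡186, 364^64≡354 (mod 439).
364^110 = 364^(64+32+8+4+2) ≡ 398 (mod 439).
Check: 398² = 158404 ≡ 364 (mod 439). The two roots are 41 and 398.

41, 398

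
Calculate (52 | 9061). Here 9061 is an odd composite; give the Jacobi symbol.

0

Pull out 2^2: since 9061 ≡ 5 (mod 8), (2/9061) = -1, so (2/9061)^2 = +1.
Reciprocity: 13 ≡ 1 and 9061 ≡ 1 (mod 4), so (13/9061) = +(9061/13).
Reduce top mod 13: now compute (0/13).
Top reduces to 0: gcd > 1, so the symbol is 0.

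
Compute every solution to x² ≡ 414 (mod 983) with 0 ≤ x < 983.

73, 910

Since 983 ≡ 3 (mod 4), a square root of 414 is 414^((983+1)/4) = 414^246 mod 983.
Repeated squaring: 414^2≡354, 414^4≡475, 414^8≡518, 414^16≡948, 414^32≡242, 414^64≡567, 414^128≡48 (mod 983).
414^246 = 414^(128+64+32+16+4+2) ≡ 910 (mod 983).
Check: 910² = 828100 ≡ 414 (mod 983). The two roots are 73 and 910.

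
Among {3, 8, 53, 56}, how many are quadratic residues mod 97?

3

(3/97) = +1 → QR.
(8/97) = +1 → QR.
(53/97) = +1 → QR.
(56/97) = -1 → non-residue.
Total quadratic residues among the 4: 3.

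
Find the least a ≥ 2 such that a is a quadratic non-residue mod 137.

(2/137) = +1, so 2 is a residue.
(3/137) = −1, so 3 is the smallest positive non-residue mod 137.

3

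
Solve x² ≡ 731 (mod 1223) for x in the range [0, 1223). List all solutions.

Since 1223 ≡ 3 (mod 4), a square root of 731 is 731^((1223+1)/4) = 731^306 mod 1223.
Repeated squaring: 731^2≡1133, 731^4≡762, 731^8≡942, 731^16≡689, 731^32≡197, 731^64≡896, 731^128≡528, 731^256≡1163 (mod 1223).
731^306 = 731^(256+32+16+2) ≡ 847 (mod 1223).
Check: 847² = 717409 ≡ 731 (mod 1223). The two roots are 376 and 847.

376, 847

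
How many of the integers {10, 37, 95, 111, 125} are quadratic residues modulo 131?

1

(10/131) = -1 → non-residue.
(37/131) = -1 → non-residue.
(95/131) = -1 → non-residue.
(111/131) = -1 → non-residue.
(125/131) = +1 → QR.
Total quadratic residues among the 5: 1.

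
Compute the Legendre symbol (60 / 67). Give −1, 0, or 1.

Pull out 2^2: since 67 ≡ 3 (mod 8), (2/67) = -1, so (2/67)^2 = +1.
Reciprocity: 15 ≡ 3 and 67 ≡ 3 (mod 4), so (15/67) = −(67/15).
Reduce top mod 15: now compute (7/15).
Reciprocity: 7 ≡ 3 and 15 ≡ 3 (mod 4), so (7/15) = −(15/7).
Reduce top mod 7: now compute (1/7).
Reached (1/7) = 1. Collecting the sign flips along the way, the symbol is +1.

1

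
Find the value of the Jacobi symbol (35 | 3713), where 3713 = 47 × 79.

1

Reciprocity: 35 ≡ 3 and 3713 ≡ 1 (mod 4), so (35/3713) = +(3713/35).
Reduce top mod 35: now compute (3/35).
Reciprocity: 3 ≡ 3 and 35 ≡ 3 (mod 4), so (3/35) = −(35/3).
Reduce top mod 3: now compute (2/3).
Pull out 2: since 3 ≡ 3 (mod 8), (2/3) = -1.
Reached (1/3) = 1. Collecting the sign flips along the way, the symbol is +1.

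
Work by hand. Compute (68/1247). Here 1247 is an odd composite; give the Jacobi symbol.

-1

Pull out 2^2: since 1247 ≡ 7 (mod 8), (2/1247) = +1, so (2/1247)^2 = +1.
Reciprocity: 17 ≡ 1 and 1247 ≡ 3 (mod 4), so (17/1247) = +(1247/17).
Reduce top mod 17: now compute (6/17).
Pull out 2: since 17 ≡ 1 (mod 8), (2/17) = +1.
Reciprocity: 3 ≡ 3 and 17 ≡ 1 (mod 4), so (3/17) = +(17/3).
Reduce top mod 3: now compute (2/3).
Pull out 2: since 3 ≡ 3 (mod 8), (2/3) = -1.
Reached (1/3) = 1. Collecting the sign flips along the way, the symbol is -1.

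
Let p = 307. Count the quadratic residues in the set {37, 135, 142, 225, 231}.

(37/307) = +1 → QR.
(135/307) = +1 → QR.
(142/307) = -1 → non-residue.
(225/307) = +1 → QR.
(231/307) = -1 → non-residue.
Total quadratic residues among the 5: 3.

3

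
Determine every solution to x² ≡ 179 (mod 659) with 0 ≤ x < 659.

Since 659 ≡ 3 (mod 4), a square root of 179 is 179^((659+1)/4) = 179^165 mod 659.
Repeated squaring: 179^2≡409, 179^4≡554, 179^8≡481, 179^16≡52, 179^32≡68, 179^64≡11, 179^128≡121 (mod 659).
179^165 = 179^(128+32+4+1) ≡ 293 (mod 659).
Check: 293² = 85849 ≡ 179 (mod 659). The two roots are 293 and 366.

293, 366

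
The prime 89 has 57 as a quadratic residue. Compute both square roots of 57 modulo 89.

89 ≡ 1 (mod 4), so we find a root by search.
Trying successive values, 18² = 324 ≡ 57 (mod 89). The other root is 89 − 18 = 71.

18, 71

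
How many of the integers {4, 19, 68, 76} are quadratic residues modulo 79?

3

(4/79) = +1 → QR.
(19/79) = +1 → QR.
(68/79) = -1 → non-residue.
(76/79) = +1 → QR.
Total quadratic residues among the 4: 3.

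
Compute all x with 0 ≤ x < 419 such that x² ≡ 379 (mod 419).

89, 330

Since 419 ≡ 3 (mod 4), a square root of 379 is 379^((419+1)/4) = 379^105 mod 419.
Repeated squaring: 379^2≡343, 379^4≡329, 379^8≡139, 379^16≡47, 379^32≡114, 379^64≡7 (mod 419).
379^105 = 379^(64+32+8+1) ≡ 330 (mod 419).
Check: 330² = 108900 ≡ 379 (mod 419). The two roots are 89 and 330.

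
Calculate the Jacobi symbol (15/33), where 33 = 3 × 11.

Reciprocity: 15 ≡ 3 and 33 ≡ 1 (mod 4), so (15/33) = +(33/15).
Reduce top mod 15: now compute (3/15).
Reciprocity: 3 ≡ 3 and 15 ≡ 3 (mod 4), so (3/15) = −(15/3).
Reduce top mod 3: now compute (0/3).
Top reduces to 0: gcd > 1, so the symbol is 0.

0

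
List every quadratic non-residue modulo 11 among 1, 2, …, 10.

2, 6, 7, 8, 10

Square k = 1,…,5 (k and 11−k give the same square):
1²=1, 2²=4, 3²=9, 4²≡5, 5²≡3 (mod 11).
The residues are {1, 3, 4, 5, 9}; the non-residues are the remaining 5 nonzero classes.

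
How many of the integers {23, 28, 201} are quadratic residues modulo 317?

(23/317) = +1 → QR.
(28/317) = +1 → QR.
(201/317) = -1 → non-residue.
Total quadratic residues among the 3: 2.

2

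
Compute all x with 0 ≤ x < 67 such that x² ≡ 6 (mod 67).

Since 67 ≡ 3 (mod 4), a square root of 6 is 6^((67+1)/4) = 6^17 mod 67.
Repeated squaring: 6^2≡36, 6^4≡23, 6^8≡60, 6^16≡49 (mod 67).
6^17 = 6^(16+1) ≡ 26 (mod 67).
Check: 26² = 676 ≡ 6 (mod 67). The two roots are 26 and 41.

26, 41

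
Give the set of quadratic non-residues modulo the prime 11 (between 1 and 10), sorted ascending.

2, 6, 7, 8, 10

Square k = 1,…,5 (k and 11−k give the same square):
1²=1, 2²=4, 3²=9, 4²≡5, 5²≡3 (mod 11).
The residues are {1, 3, 4, 5, 9}; the non-residues are the remaining 5 nonzero classes.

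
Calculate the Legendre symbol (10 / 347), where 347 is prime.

Pull out 2: since 347 ≡ 3 (mod 8), (2/347) = -1.
Reciprocity: 5 ≡ 1 and 347 ≡ 3 (mod 4), so (5/347) = +(347/5).
Reduce top mod 5: now compute (2/5).
Pull out 2: since 5 ≡ 5 (mod 8), (2/5) = -1.
Reached (1/5) = 1. Collecting the sign flips along the way, the symbol is +1.

1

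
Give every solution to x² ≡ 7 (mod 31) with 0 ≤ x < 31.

Since 31 ≡ 3 (mod 4), a square root of 7 is 7^((31+1)/4) = 7^8 mod 31.
Repeated squaring: 7^2≡18, 7^4≡14, 7^8≡10 (mod 31).
7^8 = 7^(8) ≡ 10 (mod 31).
Check: 10² = 100 ≡ 7 (mod 31). The two roots are 10 and 21.

10, 21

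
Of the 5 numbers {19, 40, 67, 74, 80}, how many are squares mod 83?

1

(19/83) = -1 → non-residue.
(40/83) = +1 → QR.
(67/83) = -1 → non-residue.
(74/83) = -1 → non-residue.
(80/83) = -1 → non-residue.
Total quadratic residues among the 5: 1.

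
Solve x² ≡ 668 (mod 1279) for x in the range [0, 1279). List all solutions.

Since 1279 ≡ 3 (mod 4), a square root of 668 is 668^((1279+1)/4) = 668^320 mod 1279.
Repeated squaring: 668^2≡1132, 668^4≡1145, 668^8≡50, 668^16≡1221, 668^32≡806, 668^64≡1183, 668^128≡263, 668^256≡103 (mod 1279).
668^320 = 668^(256+64) ≡ 344 (mod 1279).
Check: 344² = 118336 ≡ 668 (mod 1279). The two roots are 344 and 935.

344, 935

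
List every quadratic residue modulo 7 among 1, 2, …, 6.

Square k = 1,…,3 (k and 7−k give the same square):
1²=1, 2²=4, 3²≡2 (mod 7).
So the quadratic residues mod 7 are {1, 2, 4}.

1 2 4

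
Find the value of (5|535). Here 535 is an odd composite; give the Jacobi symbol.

0

Reciprocity: 5 ≡ 1 and 535 ≡ 3 (mod 4), so (5/535) = +(535/5).
Reduce top mod 5: now compute (0/5).
Top reduces to 0: gcd > 1, so the symbol is 0.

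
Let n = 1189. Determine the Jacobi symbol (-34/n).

First reduce: -34 ≡ 1155 (mod 1189).
Reciprocity: 1155 ≡ 3 and 1189 ≡ 1 (mod 4), so (1155/1189) = +(1189/1155).
Reduce top mod 1155: now compute (34/1155).
Pull out 2: since 1155 ≡ 3 (mod 8), (2/1155) = -1.
Reciprocity: 17 ≡ 1 and 1155 ≡ 3 (mod 4), so (17/1155) = +(1155/17).
Reduce top mod 17: now compute (16/17).
Pull out 2^4: since 17 ≡ 1 (mod 8), (2/17) = +1, so (2/17)^4 = +1.
Reached (1/17) = 1. Collecting the sign flips along the way, the symbol is -1.

-1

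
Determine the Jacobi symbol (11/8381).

-1

Reciprocity: 11 ≡ 3 and 8381 ≡ 1 (mod 4), so (11/8381) = +(8381/11).
Reduce top mod 11: now compute (10/11).
Pull out 2: since 11 ≡ 3 (mod 8), (2/11) = -1.
Reciprocity: 5 ≡ 1 and 11 ≡ 3 (mod 4), so (5/11) = +(11/5).
Reduce top mod 5: now compute (1/5).
Reached (1/5) = 1. Collecting the sign flips along the way, the symbol is -1.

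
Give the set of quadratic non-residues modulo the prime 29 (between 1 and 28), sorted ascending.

2 3 8 10 11 12 14 15 17 18 19 21 26 27

Square k = 1,…,14 (k and 29−k give the same square):
1²=1, 2²=4, 3²=9, 4²=16, 5²=25, 6²≡7, 7²≡20, 8²≡6, 9²≡23, 10²≡13, 11²≡5, 12²≡28, 13²≡24, 14²≡22 (mod 29).
The residues are {1, 4, 5, 6, 7, 9, 13, 16, 20, 22, 23, 24, 25, 28}; the non-residues are the remaining 14 nonzero classes.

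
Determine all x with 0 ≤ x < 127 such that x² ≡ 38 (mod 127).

61, 66

Since 127 ≡ 3 (mod 4), a square root of 38 is 38^((127+1)/4) = 38^32 mod 127.
Repeated squaring: 38^2≡47, 38^4≡50, 38^8≡87, 38^16≡76, 38^32≡61 (mod 127).
38^32 = 38^(32) ≡ 61 (mod 127).
Check: 61² = 3721 ≡ 38 (mod 127). The two roots are 61 and 66.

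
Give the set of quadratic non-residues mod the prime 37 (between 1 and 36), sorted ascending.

Square k = 1,…,18 (k and 37−k give the same square):
1²=1, 2²=4, 3²=9, 4²=16, 5²=25, 6²=36, 7²≡12, 8²≡27, 9²≡7, 10²≡26, 11²≡10, 12²≡33, 13²≡21, 14²≡11, 15²≡3, 16²≡34, 17²≡30, 18²≡28 (mod 37).
The residues are {1, 3, 4, 7, 9, 10, 11, 12, 16, 21, 25, 26, 27, 28, 30, 33, 34, 36}; the non-residues are the remaining 18 nonzero classes.

2,5,6,8,13,14,15,17,18,19,20,22,23,24,29,31,32,35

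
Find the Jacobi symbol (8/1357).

Pull out 2^3: since 1357 ≡ 5 (mod 8), (2/1357) = -1, so (2/1357)^3 = -1.
Reached (1/1357) = 1. Collecting the sign flips along the way, the symbol is -1.

-1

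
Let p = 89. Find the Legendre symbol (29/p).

Euler's criterion: (29/89) ≡ 29^44 (mod 89).
29^2 ≡ 40 (mod 89)
29^4 ≡ 87 (mod 89)
29^8 ≡ 4 (mod 89)
29^16 ≡ 16 (mod 89)
29^32 ≡ 78 (mod 89)
29^44 = 29^(32+8+4) ≡ 88 (mod 89).
Result is 88 ≡ −1, so (29/89) = −1.

-1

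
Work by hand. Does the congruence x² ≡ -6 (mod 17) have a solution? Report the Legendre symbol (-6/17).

First reduce: -6 ≡ 11 (mod 17).
Reciprocity: 11 ≡ 3 and 17 ≡ 1 (mod 4), so (11/17) = +(17/11).
Reduce top mod 11: now compute (6/11).
Pull out 2: since 11 ≡ 3 (mod 8), (2/11) = -1.
Reciprocity: 3 ≡ 3 and 11 ≡ 3 (mod 4), so (3/11) = −(11/3).
Reduce top mod 3: now compute (2/3).
Pull out 2: since 3 ≡ 3 (mod 8), (2/3) = -1.
Reached (1/3) = 1. Collecting the sign flips along the way, the symbol is -1.

-1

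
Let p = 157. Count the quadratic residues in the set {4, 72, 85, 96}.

(4/157) = +1 → QR.
(72/157) = -1 → non-residue.
(85/157) = -1 → non-residue.
(96/157) = -1 → non-residue.
Total quadratic residues among the 4: 1.

1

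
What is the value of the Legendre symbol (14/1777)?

-1

Pull out 2: since 1777 ≡ 1 (mod 8), (2/1777) = +1.
Reciprocity: 7 ≡ 3 and 1777 ≡ 1 (mod 4), so (7/1777) = +(1777/7).
Reduce top mod 7: now compute (6/7).
Pull out 2: since 7 ≡ 7 (mod 8), (2/7) = +1.
Reciprocity: 3 ≡ 3 and 7 ≡ 3 (mod 4), so (3/7) = −(7/3).
Reduce top mod 3: now compute (1/3).
Reached (1/3) = 1. Collecting the sign flips along the way, the symbol is -1.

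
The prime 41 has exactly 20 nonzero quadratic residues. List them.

Square k = 1,…,20 (k and 41−k give the same square):
1²=1, 2²=4, 3²=9, 4²=16, 5²=25, 6²=36, 7²≡8, 8²≡23, 9²≡40, 10²≡18, 11²≡39, 12²≡21, 13²≡5, 14²≡32, 15²≡20, 16²≡10, 17²≡2, 18²≡37, 19²≡33, 20²≡31 (mod 41).
So the quadratic residues mod 41 are {1, 2, 4, 5, 8, 9, 10, 16, 18, 20, 21, 23, 25, 31, 32, 33, 36, 37, 39, 40}.

1,2,4,5,8,9,10,16,18,20,21,23,25,31,32,33,36,37,39,40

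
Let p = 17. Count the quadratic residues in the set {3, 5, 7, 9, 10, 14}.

1

(3/17) = -1 → non-residue.
(5/17) = -1 → non-residue.
(7/17) = -1 → non-residue.
(9/17) = +1 → QR.
(10/17) = -1 → non-residue.
(14/17) = -1 → non-residue.
Total quadratic residues among the 6: 1.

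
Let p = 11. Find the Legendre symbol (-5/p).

-1

Euler's criterion: (-5/11) ≡ 6^5 (mod 11).
6^2 ≡ 3 (mod 11)
6^4 ≡ 9 (mod 11)
6^5 = 6^(4+1) ≡ 10 (mod 11).
Result is 10 ≡ −1, so (-5/11) = −1.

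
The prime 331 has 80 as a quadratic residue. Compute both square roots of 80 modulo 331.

Since 331 ≡ 3 (mod 4), a square root of 80 is 80^((331+1)/4) = 80^83 mod 331.
Repeated squaring: 80^2≡111, 80^4≡74, 80^8≡180, 80^16≡293, 80^32≡120, 80^64≡167 (mod 331).
80^83 = 80^(64+16+2+1) ≡ 270 (mod 331).
Check: 270² = 72900 ≡ 80 (mod 331). The two roots are 61 and 270.

61, 270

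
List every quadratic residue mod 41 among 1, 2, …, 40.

Square k = 1,…,20 (k and 41−k give the same square):
1²=1, 2²=4, 3²=9, 4²=16, 5²=25, 6²=36, 7²≡8, 8²≡23, 9²≡40, 10²≡18, 11²≡39, 12²≡21, 13²≡5, 14²≡32, 15²≡20, 16²≡10, 17²≡2, 18²≡37, 19²≡33, 20²≡31 (mod 41).
So the quadratic residues mod 41 are {1, 2, 4, 5, 8, 9, 10, 16, 18, 20, 21, 23, 25, 31, 32, 33, 36, 37, 39, 40}.

1,2,4,5,8,9,10,16,18,20,21,23,25,31,32,33,36,37,39,40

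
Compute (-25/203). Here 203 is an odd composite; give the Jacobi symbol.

First reduce: -25 ≡ 178 (mod 203).
Pull out 2: since 203 ≡ 3 (mod 8), (2/203) = -1.
Reciprocity: 89 ≡ 1 and 203 ≡ 3 (mod 4), so (89/203) = +(203/89).
Reduce top mod 89: now compute (25/89).
Reciprocity: 25 ≡ 1 and 89 ≡ 1 (mod 4), so (25/89) = +(89/25).
Reduce top mod 25: now compute (14/25).
Pull out 2: since 25 ≡ 1 (mod 8), (2/25) = +1.
Reciprocity: 7 ≡ 3 and 25 ≡ 1 (mod 4), so (7/25) = +(25/7).
Reduce top mod 7: now compute (4/7).
Pull out 2^2: since 7 ≡ 7 (mod 8), (2/7) = +1, so (2/7)^2 = +1.
Reached (1/7) = 1. Collecting the sign flips along the way, the symbol is -1.

-1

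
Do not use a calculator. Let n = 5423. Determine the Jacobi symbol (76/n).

Pull out 2^2: since 5423 ≡ 7 (mod 8), (2/5423) = +1, so (2/5423)^2 = +1.
Reciprocity: 19 ≡ 3 and 5423 ≡ 3 (mod 4), so (19/5423) = −(5423/19).
Reduce top mod 19: now compute (8/19).
Pull out 2^3: since 19 ≡ 3 (mod 8), (2/19) = -1, so (2/19)^3 = -1.
Reached (1/19) = 1. Collecting the sign flips along the way, the symbol is +1.

1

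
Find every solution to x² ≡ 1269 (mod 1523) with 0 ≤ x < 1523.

532, 991

Since 1523 ≡ 3 (mod 4), a square root of 1269 is 1269^((1523+1)/4) = 1269^381 mod 1523.
Repeated squaring: 1269^2≡550, 1269^4≡946, 1269^8≡915, 1269^16≡1098, 1269^32≡911, 1269^64≡1409, 1269^128≡812, 1269^256≡1408 (mod 1523).
1269^381 = 1269^(256+64+32+16+8+4+1) ≡ 991 (mod 1523).
Check: 991² = 982081 ≡ 1269 (mod 1523). The two roots are 532 and 991.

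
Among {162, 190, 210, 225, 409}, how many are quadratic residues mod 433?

5

(162/433) = +1 → QR.
(190/433) = +1 → QR.
(210/433) = +1 → QR.
(225/433) = +1 → QR.
(409/433) = +1 → QR.
Total quadratic residues among the 5: 5.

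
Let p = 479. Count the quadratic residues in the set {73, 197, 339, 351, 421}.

(73/479) = +1 → QR.
(197/479) = +1 → QR.
(339/479) = -1 → non-residue.
(351/479) = -1 → non-residue.
(421/479) = +1 → QR.
Total quadratic residues among the 5: 3.

3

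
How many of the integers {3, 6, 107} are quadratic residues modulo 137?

1

(3/137) = -1 → non-residue.
(6/137) = -1 → non-residue.
(107/137) = +1 → QR.
Total quadratic residues among the 3: 1.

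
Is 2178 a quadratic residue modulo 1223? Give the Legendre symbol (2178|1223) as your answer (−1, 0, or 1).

First reduce: 2178 ≡ 955 (mod 1223).
Reciprocity: 955 ≡ 3 and 1223 ≡ 3 (mod 4), so (955/1223) = −(1223/955).
Reduce top mod 955: now compute (268/955).
Pull out 2^2: since 955 ≡ 3 (mod 8), (2/955) = -1, so (2/955)^2 = +1.
Reciprocity: 67 ≡ 3 and 955 ≡ 3 (mod 4), so (67/955) = −(955/67).
Reduce top mod 67: now compute (17/67).
Reciprocity: 17 ≡ 1 and 67 ≡ 3 (mod 4), so (17/67) = +(67/17).
Reduce top mod 17: now compute (16/17).
Pull out 2^4: since 17 ≡ 1 (mod 8), (2/17) = +1, so (2/17)^4 = +1.
Reached (1/17) = 1. Collecting the sign flips along the way, the symbol is +1.

1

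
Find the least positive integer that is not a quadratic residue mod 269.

2

(2/269) = −1, so 2 is the smallest positive non-residue mod 269.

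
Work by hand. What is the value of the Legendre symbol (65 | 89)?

Reciprocity: 65 ≡ 1 and 89 ≡ 1 (mod 4), so (65/89) = +(89/65).
Reduce top mod 65: now compute (24/65).
Pull out 2^3: since 65 ≡ 1 (mod 8), (2/65) = +1, so (2/65)^3 = +1.
Reciprocity: 3 ≡ 3 and 65 ≡ 1 (mod 4), so (3/65) = +(65/3).
Reduce top mod 3: now compute (2/3).
Pull out 2: since 3 ≡ 3 (mod 8), (2/3) = -1.
Reached (1/3) = 1. Collecting the sign flips along the way, the symbol is -1.

-1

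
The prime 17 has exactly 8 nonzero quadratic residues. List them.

Square k = 1,…,8 (k and 17−k give the same square):
1²=1, 2²=4, 3²=9, 4²=16, 5²≡8, 6²≡2, 7²≡15, 8²≡13 (mod 17).
So the quadratic residues mod 17 are {1, 2, 4, 8, 9, 13, 15, 16}.

1 2 4 8 9 13 15 16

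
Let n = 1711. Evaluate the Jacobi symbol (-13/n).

1

First reduce: -13 ≡ 1698 (mod 1711).
Pull out 2: since 1711 ≡ 7 (mod 8), (2/1711) = +1.
Reciprocity: 849 ≡ 1 and 1711 ≡ 3 (mod 4), so (849/1711) = +(1711/849).
Reduce top mod 849: now compute (13/849).
Reciprocity: 13 ≡ 1 and 849 ≡ 1 (mod 4), so (13/849) = +(849/13).
Reduce top mod 13: now compute (4/13).
Pull out 2^2: since 13 ≡ 5 (mod 8), (2/13) = -1, so (2/13)^2 = +1.
Reached (1/13) = 1. Collecting the sign flips along the way, the symbol is +1.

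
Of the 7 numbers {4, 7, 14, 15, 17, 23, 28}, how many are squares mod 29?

4

(4/29) = +1 → QR.
(7/29) = +1 → QR.
(14/29) = -1 → non-residue.
(15/29) = -1 → non-residue.
(17/29) = -1 → non-residue.
(23/29) = +1 → QR.
(28/29) = +1 → QR.
Total quadratic residues among the 7: 4.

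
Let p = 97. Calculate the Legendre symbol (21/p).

Reciprocity: 21 ≡ 1 and 97 ≡ 1 (mod 4), so (21/97) = +(97/21).
Reduce top mod 21: now compute (13/21).
Reciprocity: 13 ≡ 1 and 21 ≡ 1 (mod 4), so (13/21) = +(21/13).
Reduce top mod 13: now compute (8/13).
Pull out 2^3: since 13 ≡ 5 (mod 8), (2/13) = -1, so (2/13)^3 = -1.
Reached (1/13) = 1. Collecting the sign flips along the way, the symbol is -1.

-1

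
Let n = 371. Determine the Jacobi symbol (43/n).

1

Reciprocity: 43 ≡ 3 and 371 ≡ 3 (mod 4), so (43/371) = −(371/43).
Reduce top mod 43: now compute (27/43).
Reciprocity: 27 ≡ 3 and 43 ≡ 3 (mod 4), so (27/43) = −(43/27).
Reduce top mod 27: now compute (16/27).
Pull out 2^4: since 27 ≡ 3 (mod 8), (2/27) = -1, so (2/27)^4 = +1.
Reached (1/27) = 1. Collecting the sign flips along the way, the symbol is +1.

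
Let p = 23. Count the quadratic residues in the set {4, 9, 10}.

2

(4/23) = +1 → QR.
(9/23) = +1 → QR.
(10/23) = -1 → non-residue.
Total quadratic residues among the 3: 2.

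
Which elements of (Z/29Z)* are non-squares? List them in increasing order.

Square k = 1,…,14 (k and 29−k give the same square):
1²=1, 2²=4, 3²=9, 4²=16, 5²=25, 6²≡7, 7²≡20, 8²≡6, 9²≡23, 10²≡13, 11²≡5, 12²≡28, 13²≡24, 14²≡22 (mod 29).
The residues are {1, 4, 5, 6, 7, 9, 13, 16, 20, 22, 23, 24, 25, 28}; the non-residues are the remaining 14 nonzero classes.

2, 3, 8, 10, 11, 12, 14, 15, 17, 18, 19, 21, 26, 27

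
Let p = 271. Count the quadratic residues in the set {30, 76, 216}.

(30/271) = -1 → non-residue.
(76/271) = -1 → non-residue.
(216/271) = -1 → non-residue.
Total quadratic residues among the 3: 0.

0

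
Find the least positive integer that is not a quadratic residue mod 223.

3

(2/223) = +1, so 2 is a residue.
(3/223) = −1, so 3 is the smallest positive non-residue mod 223.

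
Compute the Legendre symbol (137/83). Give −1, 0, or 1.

-1

First reduce: 137 ≡ 54 (mod 83).
Pull out 2: since 83 ≡ 3 (mod 8), (2/83) = -1.
Reciprocity: 27 ≡ 3 and 83 ≡ 3 (mod 4), so (27/83) = −(83/27).
Reduce top mod 27: now compute (2/27).
Pull out 2: since 27 ≡ 3 (mod 8), (2/27) = -1.
Reached (1/27) = 1. Collecting the sign flips along the way, the symbol is -1.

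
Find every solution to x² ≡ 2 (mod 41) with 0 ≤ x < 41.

41 ≡ 1 (mod 4), so we find a root by search.
Trying successive values, 17² = 289 ≡ 2 (mod 41). The other root is 41 − 17 = 24.

17, 24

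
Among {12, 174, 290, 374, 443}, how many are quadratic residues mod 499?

(12/499) = -1 → non-residue.
(174/499) = +1 → QR.
(290/499) = -1 → non-residue.
(374/499) = -1 → non-residue.
(443/499) = -1 → non-residue.
Total quadratic residues among the 5: 1.

1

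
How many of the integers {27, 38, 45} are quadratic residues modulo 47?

(27/47) = +1 → QR.
(38/47) = -1 → non-residue.
(45/47) = -1 → non-residue.
Total quadratic residues among the 3: 1.

1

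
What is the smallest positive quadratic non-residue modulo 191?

7

(2/191) = +1, so 2 is a residue.
(3/191) = +1, so 3 is a residue.
(4/191) = +1, so 4 is a residue.
(5/191) = +1, so 5 is a residue.
(6/191) = +1, so 6 is a residue.
(7/191) = −1, so 7 is the smallest positive non-residue mod 191.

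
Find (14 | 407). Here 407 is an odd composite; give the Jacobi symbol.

-1

Pull out 2: since 407 ≡ 7 (mod 8), (2/407) = +1.
Reciprocity: 7 ≡ 3 and 407 ≡ 3 (mod 4), so (7/407) = −(407/7).
Reduce top mod 7: now compute (1/7).
Reached (1/7) = 1. Collecting the sign flips along the way, the symbol is -1.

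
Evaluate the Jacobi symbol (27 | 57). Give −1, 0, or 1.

Reciprocity: 27 ≡ 3 and 57 ≡ 1 (mod 4), so (27/57) = +(57/27).
Reduce top mod 27: now compute (3/27).
Reciprocity: 3 ≡ 3 and 27 ≡ 3 (mod 4), so (3/27) = −(27/3).
Reduce top mod 3: now compute (0/3).
Top reduces to 0: gcd > 1, so the symbol is 0.

0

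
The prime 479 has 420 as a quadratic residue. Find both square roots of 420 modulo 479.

Since 479 ≡ 3 (mod 4), a square root of 420 is 420^((479+1)/4) = 420^120 mod 479.
Repeated squaring: 420^2≡128, 420^4≡98, 420^8≡24, 420^16≡97, 420^32≡308, 420^64≡22 (mod 479).
420^120 = 420^(64+32+16+8) ≡ 100 (mod 479).
Check: 100² = 10000 ≡ 420 (mod 479). The two roots are 100 and 379.

100, 379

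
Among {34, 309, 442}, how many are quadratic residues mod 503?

0

(34/503) = -1 → non-residue.
(309/503) = -1 → non-residue.
(442/503) = -1 → non-residue.
Total quadratic residues among the 3: 0.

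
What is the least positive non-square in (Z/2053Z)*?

(2/2053) = −1, so 2 is the smallest positive non-residue mod 2053.

2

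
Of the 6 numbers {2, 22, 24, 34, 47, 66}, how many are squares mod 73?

(2/73) = +1 → QR.
(22/73) = -1 → non-residue.
(24/73) = +1 → QR.
(34/73) = -1 → non-residue.
(47/73) = -1 → non-residue.
(66/73) = -1 → non-residue.
Total quadratic residues among the 6: 2.

2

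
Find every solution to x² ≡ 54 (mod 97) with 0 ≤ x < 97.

97 ≡ 1 (mod 4), so we find a root by search.
Trying successive values, 32² = 1024 ≡ 54 (mod 97). The other root is 97 − 32 = 65.

32, 65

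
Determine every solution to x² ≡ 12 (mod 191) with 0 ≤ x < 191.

Since 191 ≡ 3 (mod 4), a square root of 12 is 12^((191+1)/4) = 12^48 mod 191.
Repeated squaring: 12^2≡144, 12^4≡108, 12^8≡13, 12^16≡169, 12^32≡102 (mod 191).
12^48 = 12^(32+16) ≡ 48 (mod 191).
Check: 48² = 2304 ≡ 12 (mod 191). The two roots are 48 and 143.

48, 143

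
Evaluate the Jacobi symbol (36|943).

1

Pull out 2^2: since 943 ≡ 7 (mod 8), (2/943) = +1, so (2/943)^2 = +1.
Reciprocity: 9 ≡ 1 and 943 ≡ 3 (mod 4), so (9/943) = +(943/9).
Reduce top mod 9: now compute (7/9).
Reciprocity: 7 ≡ 3 and 9 ≡ 1 (mod 4), so (7/9) = +(9/7).
Reduce top mod 7: now compute (2/7).
Pull out 2: since 7 ≡ 7 (mod 8), (2/7) = +1.
Reached (1/7) = 1. Collecting the sign flips along the way, the symbol is +1.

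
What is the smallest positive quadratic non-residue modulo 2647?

(2/2647) = +1, so 2 is a residue.
(3/2647) = −1, so 3 is the smallest positive non-residue mod 2647.

3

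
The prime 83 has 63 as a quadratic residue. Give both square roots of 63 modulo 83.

Since 83 ≡ 3 (mod 4), a square root of 63 is 63^((83+1)/4) = 63^21 mod 83.
Repeated squaring: 63^2≡68, 63^4≡59, 63^8≡78, 63^16≡25 (mod 83).
63^21 = 63^(16+4+1) ≡ 48 (mod 83).
Check: 48² = 2304 ≡ 63 (mod 83). The two roots are 35 and 48.

35, 48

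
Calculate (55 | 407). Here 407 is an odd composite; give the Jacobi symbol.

Reciprocity: 55 ≡ 3 and 407 ≡ 3 (mod 4), so (55/407) = −(407/55).
Reduce top mod 55: now compute (22/55).
Pull out 2: since 55 ≡ 7 (mod 8), (2/55) = +1.
Reciprocity: 11 ≡ 3 and 55 ≡ 3 (mod 4), so (11/55) = −(55/11).
Reduce top mod 11: now compute (0/11).
Top reduces to 0: gcd > 1, so the symbol is 0.

0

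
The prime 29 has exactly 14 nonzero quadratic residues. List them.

Square k = 1,…,14 (k and 29−k give the same square):
1²=1, 2²=4, 3²=9, 4²=16, 5²=25, 6²≡7, 7²≡20, 8²≡6, 9²≡23, 10²≡13, 11²≡5, 12²≡28, 13²≡24, 14²≡22 (mod 29).
So the quadratic residues mod 29 are {1, 4, 5, 6, 7, 9, 13, 16, 20, 22, 23, 24, 25, 28}.

1, 4, 5, 6, 7, 9, 13, 16, 20, 22, 23, 24, 25, 28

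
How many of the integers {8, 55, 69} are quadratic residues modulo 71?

1

(8/71) = +1 → QR.
(55/71) = -1 → non-residue.
(69/71) = -1 → non-residue.
Total quadratic residues among the 3: 1.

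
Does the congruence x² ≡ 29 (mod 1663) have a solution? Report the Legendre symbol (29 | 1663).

Reciprocity: 29 ≡ 1 and 1663 ≡ 3 (mod 4), so (29/1663) = +(1663/29).
Reduce top mod 29: now compute (10/29).
Pull out 2: since 29 ≡ 5 (mod 8), (2/29) = -1.
Reciprocity: 5 ≡ 1 and 29 ≡ 1 (mod 4), so (5/29) = +(29/5).
Reduce top mod 5: now compute (4/5).
Pull out 2^2: since 5 ≡ 5 (mod 8), (2/5) = -1, so (2/5)^2 = +1.
Reached (1/5) = 1. Collecting the sign flips along the way, the symbol is -1.

-1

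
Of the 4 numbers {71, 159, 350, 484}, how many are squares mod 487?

2

(71/487) = +1 → QR.
(159/487) = -1 → non-residue.
(350/487) = -1 → non-residue.
(484/487) = +1 → QR.
Total quadratic residues among the 4: 2.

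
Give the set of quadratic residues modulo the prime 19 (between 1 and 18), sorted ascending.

Square k = 1,…,9 (k and 19−k give the same square):
1²=1, 2²=4, 3²=9, 4²=16, 5²≡6, 6²≡17, 7²≡11, 8²≡7, 9²≡5 (mod 19).
So the quadratic residues mod 19 are {1, 4, 5, 6, 7, 9, 11, 16, 17}.

1, 4, 5, 6, 7, 9, 11, 16, 17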